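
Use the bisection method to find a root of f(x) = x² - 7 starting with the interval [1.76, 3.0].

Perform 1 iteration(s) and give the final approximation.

f(x) = x² - 7
Initial interval: [1.76, 3.0]

Iteration 1:
  c_1 = (1.760000 + 3.000000)/2 = 2.380000
  f(c_1) = f(2.380000) = -1.335600
  f(a) × f(c) ≥ 0, new interval: [2.380000, 3.000000]

After 1 iteration(s), the approximation is c_1 = 2.380000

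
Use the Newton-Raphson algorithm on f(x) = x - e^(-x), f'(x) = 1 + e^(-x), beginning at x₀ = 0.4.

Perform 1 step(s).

f(x) = x - e^(-x)
f'(x) = 1 + e^(-x)
x₀ = 0.4

Newton-Raphson formula: x_{n+1} = x_n - f(x_n)/f'(x_n)

Iteration 1:
  f(0.400000) = -0.270320
  f'(0.400000) = 1.670320
  x_1 = 0.400000 - (-0.270320)/1.670320 = 0.561837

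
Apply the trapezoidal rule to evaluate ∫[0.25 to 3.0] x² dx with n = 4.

f(x) = x²
a = 0.25, b = 3.0, n = 4
h = (b - a)/n = 0.687500

Trapezoidal rule: (h/2)[f(x₀) + 2f(x₁) + 2f(x₂) + ... + f(xₙ)]

x_0 = 0.2500, f(x_0) = 0.062500, coefficient = 1
x_1 = 0.9375, f(x_1) = 0.878906, coefficient = 2
x_2 = 1.6250, f(x_2) = 2.640625, coefficient = 2
x_3 = 2.3125, f(x_3) = 5.347656, coefficient = 2
x_4 = 3.0000, f(x_4) = 9.000000, coefficient = 1

I ≈ (0.687500/2) × 26.796875 = 9.211426
Exact value: 8.994792
Error: 0.216634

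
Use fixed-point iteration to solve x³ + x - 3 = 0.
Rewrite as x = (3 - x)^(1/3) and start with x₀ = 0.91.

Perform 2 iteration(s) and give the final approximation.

Equation: x³ + x - 3 = 0
Fixed-point form: x = (3 - x)^(1/3)
x₀ = 0.91

x_1 = g(0.910000) = 1.278543
x_2 = g(1.278543) = 1.198483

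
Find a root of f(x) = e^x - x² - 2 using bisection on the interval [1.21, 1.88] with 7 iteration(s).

f(x) = e^x - x² - 2
Initial interval: [1.21, 1.88]

Iteration 1:
  c_1 = (1.210000 + 1.880000)/2 = 1.545000
  f(c_1) = f(1.545000) = 0.300947
  f(a) × f(c) < 0, new interval: [1.210000, 1.545000]
Iteration 2:
  c_2 = (1.210000 + 1.545000)/2 = 1.377500
  f(c_2) = f(1.377500) = 0.067471
  f(a) × f(c) < 0, new interval: [1.210000, 1.377500]
Iteration 3:
  c_3 = (1.210000 + 1.377500)/2 = 1.293750
  f(c_3) = f(1.293750) = -0.027354
  f(a) × f(c) ≥ 0, new interval: [1.293750, 1.377500]
Iteration 4:
  c_4 = (1.293750 + 1.377500)/2 = 1.335625
  f(c_4) = f(1.335625) = 0.018478
  f(a) × f(c) < 0, new interval: [1.293750, 1.335625]
Iteration 5:
  c_5 = (1.293750 + 1.335625)/2 = 1.314687
  f(c_5) = f(1.314687) = -0.004816
  f(a) × f(c) ≥ 0, new interval: [1.314687, 1.335625]
Iteration 6:
  c_6 = (1.314687 + 1.335625)/2 = 1.325156
  f(c_6) = f(1.325156) = 0.006734
  f(a) × f(c) < 0, new interval: [1.314687, 1.325156]
Iteration 7:
  c_7 = (1.314687 + 1.325156)/2 = 1.319922
  f(c_7) = f(1.319922) = 0.000935
  f(a) × f(c) < 0, new interval: [1.314687, 1.319922]

After 7 iteration(s), the approximation is c_7 = 1.319922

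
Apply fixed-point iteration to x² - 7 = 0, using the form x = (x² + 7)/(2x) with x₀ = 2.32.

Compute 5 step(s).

Equation: x² - 7 = 0
Fixed-point form: x = (x² + 7)/(2x)
x₀ = 2.32

x_1 = g(2.320000) = 2.668621
x_2 = g(2.668621) = 2.645849
x_3 = g(2.645849) = 2.645751
x_4 = g(2.645751) = 2.645751
x_5 = g(2.645751) = 2.645751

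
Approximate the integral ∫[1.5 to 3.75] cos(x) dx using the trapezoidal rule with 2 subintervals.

f(x) = cos(x)
a = 1.5, b = 3.75, n = 2
h = (b - a)/n = 1.125000

Trapezoidal rule: (h/2)[f(x₀) + 2f(x₁) + 2f(x₂) + ... + f(xₙ)]

x_0 = 1.5000, f(x_0) = 0.070737, coefficient = 1
x_1 = 2.6250, f(x_1) = -0.869507, coefficient = 2
x_2 = 3.7500, f(x_2) = -0.820559, coefficient = 1

I ≈ (1.125000/2) × -2.488837 = -1.399971
Exact value: -1.569056
Error: 0.169086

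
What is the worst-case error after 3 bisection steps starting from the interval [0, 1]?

Bisection error bound: |error| ≤ (b-a)/2^n
|error| ≤ (1 - 0)/2^3 = 1/2^3
|error| ≤ 0.1250000000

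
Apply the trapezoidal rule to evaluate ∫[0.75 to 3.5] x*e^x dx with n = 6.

f(x) = x*e^x
a = 0.75, b = 3.5, n = 6
h = (b - a)/n = 0.458333

Trapezoidal rule: (h/2)[f(x₀) + 2f(x₁) + 2f(x₂) + ... + f(xₙ)]

x_0 = 0.7500, f(x_0) = 1.587750, coefficient = 1
x_1 = 1.2083, f(x_1) = 4.045379, coefficient = 2
x_2 = 1.6667, f(x_2) = 8.824150, coefficient = 2
x_3 = 2.1250, f(x_3) = 17.792407, coefficient = 2
x_4 = 2.5833, f(x_4) = 34.206439, coefficient = 2
x_5 = 3.0417, f(x_5) = 63.692848, coefficient = 2
x_6 = 3.5000, f(x_6) = 115.904082, coefficient = 1

I ≈ (0.458333/2) × 374.614278 = 85.849105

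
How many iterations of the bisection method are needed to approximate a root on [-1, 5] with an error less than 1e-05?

We need (b-a)/2^n ≤ 1e-05
(5 - (-1))/2^n ≤ 1e-05
6/2^n ≤ 1e-05
2^n ≥ 600000
n ≥ log₂(600000) = 19.19
n ≥ 20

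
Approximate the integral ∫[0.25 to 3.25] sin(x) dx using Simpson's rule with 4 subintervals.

f(x) = sin(x)
a = 0.25, b = 3.25, n = 4
h = (b - a)/n = 0.750000

Simpson's rule: (h/3)[f(x₀) + 4f(x₁) + 2f(x₂) + ... + f(xₙ)]

x_0 = 0.2500, f(x_0) = 0.247404, coefficient = 1
x_1 = 1.0000, f(x_1) = 0.841471, coefficient = 4
x_2 = 1.7500, f(x_2) = 0.983986, coefficient = 2
x_3 = 2.5000, f(x_3) = 0.598472, coefficient = 4
x_4 = 3.2500, f(x_4) = -0.108195, coefficient = 1

I ≈ (0.750000/3) × 7.866953 = 1.966738
Exact value: 1.963042
Error: 0.003696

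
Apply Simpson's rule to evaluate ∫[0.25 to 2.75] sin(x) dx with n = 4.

f(x) = sin(x)
a = 0.25, b = 2.75, n = 4
h = (b - a)/n = 0.625000

Simpson's rule: (h/3)[f(x₀) + 4f(x₁) + 2f(x₂) + ... + f(xₙ)]

x_0 = 0.2500, f(x_0) = 0.247404, coefficient = 1
x_1 = 0.8750, f(x_1) = 0.767544, coefficient = 4
x_2 = 1.5000, f(x_2) = 0.997495, coefficient = 2
x_3 = 2.1250, f(x_3) = 0.850320, coefficient = 4
x_4 = 2.7500, f(x_4) = 0.381661, coefficient = 1

I ≈ (0.625000/3) × 9.095508 = 1.894898
Exact value: 1.893215
Error: 0.001683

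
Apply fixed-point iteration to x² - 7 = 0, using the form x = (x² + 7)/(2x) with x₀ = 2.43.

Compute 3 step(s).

Equation: x² - 7 = 0
Fixed-point form: x = (x² + 7)/(2x)
x₀ = 2.43

x_1 = g(2.430000) = 2.655329
x_2 = g(2.655329) = 2.645769
x_3 = g(2.645769) = 2.645751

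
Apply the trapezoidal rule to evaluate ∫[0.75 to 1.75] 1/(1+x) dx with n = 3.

f(x) = 1/(1+x)
a = 0.75, b = 1.75, n = 3
h = (b - a)/n = 0.333333

Trapezoidal rule: (h/2)[f(x₀) + 2f(x₁) + 2f(x₂) + ... + f(xₙ)]

x_0 = 0.7500, f(x_0) = 0.571429, coefficient = 1
x_1 = 1.0833, f(x_1) = 0.480000, coefficient = 2
x_2 = 1.4167, f(x_2) = 0.413793, coefficient = 2
x_3 = 1.7500, f(x_3) = 0.363636, coefficient = 1

I ≈ (0.333333/2) × 2.722651 = 0.453775
Exact value: 0.451985
Error: 0.001790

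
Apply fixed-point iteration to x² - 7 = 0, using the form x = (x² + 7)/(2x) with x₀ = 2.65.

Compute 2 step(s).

Equation: x² - 7 = 0
Fixed-point form: x = (x² + 7)/(2x)
x₀ = 2.65

x_1 = g(2.650000) = 2.645755
x_2 = g(2.645755) = 2.645751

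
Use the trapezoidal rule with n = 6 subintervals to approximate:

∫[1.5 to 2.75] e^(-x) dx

f(x) = e^(-x)
a = 1.5, b = 2.75, n = 6
h = (b - a)/n = 0.208333

Trapezoidal rule: (h/2)[f(x₀) + 2f(x₁) + 2f(x₂) + ... + f(xₙ)]

x_0 = 1.5000, f(x_0) = 0.223130, coefficient = 1
x_1 = 1.7083, f(x_1) = 0.181167, coefficient = 2
x_2 = 1.9167, f(x_2) = 0.147096, coefficient = 2
x_3 = 2.1250, f(x_3) = 0.119433, coefficient = 2
x_4 = 2.3333, f(x_4) = 0.096972, coefficient = 2
x_5 = 2.5417, f(x_5) = 0.078735, coefficient = 2
x_6 = 2.7500, f(x_6) = 0.063928, coefficient = 1

I ≈ (0.208333/2) × 1.533866 = 0.159778
Exact value: 0.159202
Error: 0.000575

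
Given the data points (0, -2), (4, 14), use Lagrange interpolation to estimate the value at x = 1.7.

Lagrange interpolation formula:
P(x) = Σ yᵢ × Lᵢ(x)
where Lᵢ(x) = Π_{j≠i} (x - xⱼ)/(xᵢ - xⱼ)

L_0(1.7) = (1.7 - 4)/(0 - 4) = 0.575000
L_1(1.7) = (1.7 - 0)/(4 - 0) = 0.425000

P(1.7) = (-2)×L_0(1.7) + 14×L_1(1.7)
P(1.7) = 4.800000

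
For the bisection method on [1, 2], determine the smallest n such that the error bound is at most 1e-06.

We need (b-a)/2^n ≤ 1e-06
(2 - 1)/2^n ≤ 1e-06
1/2^n ≤ 1e-06
2^n ≥ 1000000
n ≥ log₂(1000000) = 19.93
n ≥ 20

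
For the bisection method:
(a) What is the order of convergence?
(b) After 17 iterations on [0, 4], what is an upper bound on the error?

(a) Bisection has linear (order 1) convergence; the error is halved each step.

(b) Error bound = (b-a)/2^n = (4 - 0)/2^{17}
    = 4/2^{17}

(a) 1 (linear); (b) error ≤ 3.05e-05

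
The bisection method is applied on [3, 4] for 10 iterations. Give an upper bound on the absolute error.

Bisection error bound: |error| ≤ (b-a)/2^n
|error| ≤ (4 - 3)/2^10 = 1/2^10
|error| ≤ 0.0009765625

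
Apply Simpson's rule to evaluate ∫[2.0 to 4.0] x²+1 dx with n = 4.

f(x) = x²+1
a = 2.0, b = 4.0, n = 4
h = (b - a)/n = 0.500000

Simpson's rule: (h/3)[f(x₀) + 4f(x₁) + 2f(x₂) + ... + f(xₙ)]

x_0 = 2.0000, f(x_0) = 5.000000, coefficient = 1
x_1 = 2.5000, f(x_1) = 7.250000, coefficient = 4
x_2 = 3.0000, f(x_2) = 10.000000, coefficient = 2
x_3 = 3.5000, f(x_3) = 13.250000, coefficient = 4
x_4 = 4.0000, f(x_4) = 17.000000, coefficient = 1

I ≈ (0.500000/3) × 124.000000 = 20.666667
Exact value: 20.666667
Error: 0.000000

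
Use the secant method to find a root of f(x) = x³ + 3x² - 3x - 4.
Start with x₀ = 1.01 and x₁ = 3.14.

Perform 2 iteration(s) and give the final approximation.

f(x) = x³ + 3x² - 3x - 4
x₀ = 1.01, x₁ = 3.14

Secant formula: x_{n+1} = x_n - f(x_n)(x_n - x_{n-1})/(f(x_n) - f(x_{n-1}))

Iteration 1:
  f(1.010000) = -2.939399
  f(3.140000) = 47.117944
  x_2 = 3.140000 - 47.117944×(3.140000 - 1.010000)/(47.117944 - (-2.939399))
       = 1.135075
Iteration 2:
  f(3.140000) = 47.117944
  f(1.135075) = -2.077614
  x_3 = 1.135075 - (-2.077614)×(1.135075 - 3.140000)/(-2.077614 - 47.117944)
       = 1.219746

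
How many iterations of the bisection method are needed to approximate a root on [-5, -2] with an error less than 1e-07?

We need (b-a)/2^n ≤ 1e-07
(-2 - (-5))/2^n ≤ 1e-07
3/2^n ≤ 1e-07
2^n ≥ 30000000
n ≥ log₂(30000000) = 24.84
n ≥ 25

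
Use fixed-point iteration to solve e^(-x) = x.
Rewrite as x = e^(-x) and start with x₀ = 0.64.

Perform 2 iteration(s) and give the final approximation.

Equation: e^(-x) = x
Fixed-point form: x = e^(-x)
x₀ = 0.64

x_1 = g(0.640000) = 0.527292
x_2 = g(0.527292) = 0.590201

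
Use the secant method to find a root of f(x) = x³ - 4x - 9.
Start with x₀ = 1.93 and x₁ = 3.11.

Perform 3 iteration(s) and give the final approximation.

f(x) = x³ - 4x - 9
x₀ = 1.93, x₁ = 3.11

Secant formula: x_{n+1} = x_n - f(x_n)(x_n - x_{n-1})/(f(x_n) - f(x_{n-1}))

Iteration 1:
  f(1.930000) = -9.530943
  f(3.110000) = 8.640231
  x_2 = 3.110000 - 8.640231×(3.110000 - 1.930000)/(8.640231 - (-9.530943))
       = 2.548921
Iteration 2:
  f(3.110000) = 8.640231
  f(2.548921) = -2.635356
  x_3 = 2.548921 - (-2.635356)×(2.548921 - 3.110000)/(-2.635356 - 8.640231)
       = 2.680057
Iteration 3:
  f(2.548921) = -2.635356
  f(2.680057) = -0.470162
  x_4 = 2.680057 - (-0.470162)×(2.680057 - 2.548921)/(-0.470162 - (-2.635356))
       = 2.708533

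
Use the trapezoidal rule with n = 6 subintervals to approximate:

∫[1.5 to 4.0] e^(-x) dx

f(x) = e^(-x)
a = 1.5, b = 4.0, n = 6
h = (b - a)/n = 0.416667

Trapezoidal rule: (h/2)[f(x₀) + 2f(x₁) + 2f(x₂) + ... + f(xₙ)]

x_0 = 1.5000, f(x_0) = 0.223130, coefficient = 1
x_1 = 1.9167, f(x_1) = 0.147096, coefficient = 2
x_2 = 2.3333, f(x_2) = 0.096972, coefficient = 2
x_3 = 2.7500, f(x_3) = 0.063928, coefficient = 2
x_4 = 3.1667, f(x_4) = 0.042144, coefficient = 2
x_5 = 3.5833, f(x_5) = 0.027783, coefficient = 2
x_6 = 4.0000, f(x_6) = 0.018316, coefficient = 1

I ≈ (0.416667/2) × 0.997292 = 0.207769
Exact value: 0.204815
Error: 0.002955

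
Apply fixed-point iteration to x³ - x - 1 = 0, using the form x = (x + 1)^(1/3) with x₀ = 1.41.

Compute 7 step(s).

Equation: x³ - x - 1 = 0
Fixed-point form: x = (x + 1)^(1/3)
x₀ = 1.41

x_1 = g(1.410000) = 1.340723
x_2 = g(1.340723) = 1.327751
x_3 = g(1.327751) = 1.325294
x_4 = g(1.325294) = 1.324827
x_5 = g(1.324827) = 1.324739
x_6 = g(1.324739) = 1.324722
x_7 = g(1.324722) = 1.324719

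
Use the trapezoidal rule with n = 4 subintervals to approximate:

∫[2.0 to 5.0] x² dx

f(x) = x²
a = 2.0, b = 5.0, n = 4
h = (b - a)/n = 0.750000

Trapezoidal rule: (h/2)[f(x₀) + 2f(x₁) + 2f(x₂) + ... + f(xₙ)]

x_0 = 2.0000, f(x_0) = 4.000000, coefficient = 1
x_1 = 2.7500, f(x_1) = 7.562500, coefficient = 2
x_2 = 3.5000, f(x_2) = 12.250000, coefficient = 2
x_3 = 4.2500, f(x_3) = 18.062500, coefficient = 2
x_4 = 5.0000, f(x_4) = 25.000000, coefficient = 1

I ≈ (0.750000/2) × 104.750000 = 39.281250
Exact value: 39.000000
Error: 0.281250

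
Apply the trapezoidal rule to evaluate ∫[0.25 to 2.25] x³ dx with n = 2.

f(x) = x³
a = 0.25, b = 2.25, n = 2
h = (b - a)/n = 1.000000

Trapezoidal rule: (h/2)[f(x₀) + 2f(x₁) + 2f(x₂) + ... + f(xₙ)]

x_0 = 0.2500, f(x_0) = 0.015625, coefficient = 1
x_1 = 1.2500, f(x_1) = 1.953125, coefficient = 2
x_2 = 2.2500, f(x_2) = 11.390625, coefficient = 1

I ≈ (1.000000/2) × 15.312500 = 7.656250
Exact value: 6.406250
Error: 1.250000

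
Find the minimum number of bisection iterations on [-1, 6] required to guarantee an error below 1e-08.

We need (b-a)/2^n ≤ 1e-08
(6 - (-1))/2^n ≤ 1e-08
7/2^n ≤ 1e-08
2^n ≥ 700000000
n ≥ log₂(700000000) = 29.38
n ≥ 30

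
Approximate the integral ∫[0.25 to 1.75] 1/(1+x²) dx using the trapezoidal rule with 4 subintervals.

f(x) = 1/(1+x²)
a = 0.25, b = 1.75, n = 4
h = (b - a)/n = 0.375000

Trapezoidal rule: (h/2)[f(x₀) + 2f(x₁) + 2f(x₂) + ... + f(xₙ)]

x_0 = 0.2500, f(x_0) = 0.941176, coefficient = 1
x_1 = 0.6250, f(x_1) = 0.719101, coefficient = 2
x_2 = 1.0000, f(x_2) = 0.500000, coefficient = 2
x_3 = 1.3750, f(x_3) = 0.345946, coefficient = 2
x_4 = 1.7500, f(x_4) = 0.246154, coefficient = 1

I ≈ (0.375000/2) × 4.317424 = 0.809517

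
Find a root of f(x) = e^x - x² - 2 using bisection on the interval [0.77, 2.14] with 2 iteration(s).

f(x) = e^x - x² - 2
Initial interval: [0.77, 2.14]

Iteration 1:
  c_1 = (0.770000 + 2.140000)/2 = 1.455000
  f(c_1) = f(1.455000) = 0.167458
  f(a) × f(c) < 0, new interval: [0.770000, 1.455000]
Iteration 2:
  c_2 = (0.770000 + 1.455000)/2 = 1.112500
  f(c_2) = f(1.112500) = -0.195702
  f(a) × f(c) ≥ 0, new interval: [1.112500, 1.455000]

After 2 iteration(s), the approximation is c_2 = 1.112500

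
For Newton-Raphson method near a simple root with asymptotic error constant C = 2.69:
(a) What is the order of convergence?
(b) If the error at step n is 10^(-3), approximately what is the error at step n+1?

(a) Newton-Raphson has quadratic (order 2) convergence near simple roots.
    This means |e_{n+1}| ≈ C|e_n|².

(b) With |e_n| = 10^(-3) and C = 2.69:
    |e_{n+1}| ≈ 2.69 × (10^(-3))² = 2.69 × 10^(-6)

(a) 2 (quadratic); (b) |e_{n+1}| ≈ 2.690e-06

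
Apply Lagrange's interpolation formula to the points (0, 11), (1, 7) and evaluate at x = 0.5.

Lagrange interpolation formula:
P(x) = Σ yᵢ × Lᵢ(x)
where Lᵢ(x) = Π_{j≠i} (x - xⱼ)/(xᵢ - xⱼ)

L_0(0.5) = (0.5 - 1)/(0 - 1) = 0.500000
L_1(0.5) = (0.5 - 0)/(1 - 0) = 0.500000

P(0.5) = 11×L_0(0.5) + 7×L_1(0.5)
P(0.5) = 9.000000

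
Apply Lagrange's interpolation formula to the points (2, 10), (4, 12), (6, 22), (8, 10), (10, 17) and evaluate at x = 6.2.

Lagrange interpolation formula:
P(x) = Σ yᵢ × Lᵢ(x)
where Lᵢ(x) = Π_{j≠i} (x - xⱼ)/(xᵢ - xⱼ)

L_0(6.2) = (6.2 - 4)/(2 - 4) × (6.2 - 6)/(2 - 6) × (6.2 - 8)/(2 - 8) × (6.2 - 10)/(2 - 10) = 0.007838
L_1(6.2) = (6.2 - 2)/(4 - 2) × (6.2 - 6)/(4 - 6) × (6.2 - 8)/(4 - 8) × (6.2 - 10)/(4 - 10) = -0.059850
L_2(6.2) = (6.2 - 2)/(6 - 2) × (6.2 - 4)/(6 - 4) × (6.2 - 8)/(6 - 8) × (6.2 - 10)/(6 - 10) = 0.987525
L_3(6.2) = (6.2 - 2)/(8 - 2) × (6.2 - 4)/(8 - 4) × (6.2 - 6)/(8 - 6) × (6.2 - 10)/(8 - 10) = 0.073150
L_4(6.2) = (6.2 - 2)/(10 - 2) × (6.2 - 4)/(10 - 4) × (6.2 - 6)/(10 - 6) × (6.2 - 8)/(10 - 8) = -0.008663

P(6.2) = 10×L_0(6.2) + 12×L_1(6.2) + 22×L_2(6.2) + 10×L_3(6.2) + 17×L_4(6.2)
P(6.2) = 21.669962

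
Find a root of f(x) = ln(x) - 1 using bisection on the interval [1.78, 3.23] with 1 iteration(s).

f(x) = ln(x) - 1
Initial interval: [1.78, 3.23]

Iteration 1:
  c_1 = (1.780000 + 3.230000)/2 = 2.505000
  f(c_1) = f(2.505000) = -0.081711
  f(a) × f(c) ≥ 0, new interval: [2.505000, 3.230000]

After 1 iteration(s), the approximation is c_1 = 2.505000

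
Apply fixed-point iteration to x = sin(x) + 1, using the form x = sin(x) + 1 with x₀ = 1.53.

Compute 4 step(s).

Equation: x = sin(x) + 1
Fixed-point form: x = sin(x) + 1
x₀ = 1.53

x_1 = g(1.530000) = 1.999168
x_2 = g(1.999168) = 1.909643
x_3 = g(1.909643) = 1.943139
x_4 = g(1.943139) = 1.931478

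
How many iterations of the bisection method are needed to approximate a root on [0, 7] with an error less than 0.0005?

We need (b-a)/2^n ≤ 0.0005
(7 - 0)/2^n ≤ 0.0005
7/2^n ≤ 0.0005
2^n ≥ 14000
n ≥ log₂(14000) = 13.77
n ≥ 14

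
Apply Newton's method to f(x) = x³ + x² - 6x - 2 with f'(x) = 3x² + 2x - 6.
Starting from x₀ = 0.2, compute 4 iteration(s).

f(x) = x³ + x² - 6x - 2
f'(x) = 3x² + 2x - 6
x₀ = 0.2

Newton-Raphson formula: x_{n+1} = x_n - f(x_n)/f'(x_n)

Iteration 1:
  f(0.200000) = -3.152000
  f'(0.200000) = -5.480000
  x_1 = 0.200000 - (-3.152000)/(-5.480000) = -0.375182
Iteration 2:
  f(-0.375182) = 0.339045
  f'(-0.375182) = -6.328079
  x_2 = -0.375182 - 0.339045/(-6.328079) = -0.321605
Iteration 3:
  f(-0.321605) = -0.000207
  f'(-0.321605) = -6.332921
  x_3 = -0.321605 - (-0.000207)/(-6.332921) = -0.321637
Iteration 4:
  f(-0.321637) = 0.000000
  f'(-0.321637) = -6.332923
  x_4 = -0.321637 - 0.000000/(-6.332923) = -0.321637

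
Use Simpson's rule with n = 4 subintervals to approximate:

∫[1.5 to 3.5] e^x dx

f(x) = e^x
a = 1.5, b = 3.5, n = 4
h = (b - a)/n = 0.500000

Simpson's rule: (h/3)[f(x₀) + 4f(x₁) + 2f(x₂) + ... + f(xₙ)]

x_0 = 1.5000, f(x_0) = 4.481689, coefficient = 1
x_1 = 2.0000, f(x_1) = 7.389056, coefficient = 4
x_2 = 2.5000, f(x_2) = 12.182494, coefficient = 2
x_3 = 3.0000, f(x_3) = 20.085537, coefficient = 4
x_4 = 3.5000, f(x_4) = 33.115452, coefficient = 1

I ≈ (0.500000/3) × 171.860501 = 28.643417
Exact value: 28.633763
Error: 0.009654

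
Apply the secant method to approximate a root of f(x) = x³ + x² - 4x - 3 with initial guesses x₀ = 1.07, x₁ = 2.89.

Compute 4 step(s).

f(x) = x³ + x² - 4x - 3
x₀ = 1.07, x₁ = 2.89

Secant formula: x_{n+1} = x_n - f(x_n)(x_n - x_{n-1})/(f(x_n) - f(x_{n-1}))

Iteration 1:
  f(1.070000) = -4.910057
  f(2.890000) = 17.929669
  x_2 = 2.890000 - 17.929669×(2.890000 - 1.070000)/(17.929669 - (-4.910057))
       = 1.461261
Iteration 2:
  f(2.890000) = 17.929669
  f(1.461261) = -3.589551
  x_3 = 1.461261 - (-3.589551)×(1.461261 - 2.890000)/(-3.589551 - 17.929669)
       = 1.699585
Iteration 3:
  f(1.461261) = -3.589551
  f(1.699585) = -2.000351
  x_4 = 1.699585 - (-2.000351)×(1.699585 - 1.461261)/(-2.000351 - (-3.589551))
       = 1.999566
Iteration 4:
  f(1.699585) = -2.000351
  f(1.999566) = 0.994790
  x_5 = 1.999566 - 0.994790×(1.999566 - 1.699585)/(0.994790 - (-2.000351))
       = 1.899932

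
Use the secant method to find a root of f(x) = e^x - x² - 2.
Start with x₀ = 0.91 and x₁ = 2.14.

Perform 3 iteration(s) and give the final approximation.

f(x) = e^x - x² - 2
x₀ = 0.91, x₁ = 2.14

Secant formula: x_{n+1} = x_n - f(x_n)(x_n - x_{n-1})/(f(x_n) - f(x_{n-1}))

Iteration 1:
  f(0.910000) = -0.343777
  f(2.140000) = 1.919838
  x_2 = 2.140000 - 1.919838×(2.140000 - 0.910000)/(1.919838 - (-0.343777))
       = 1.096801
Iteration 2:
  f(2.140000) = 1.919838
  f(1.096801) = -0.208401
  x_3 = 1.096801 - (-0.208401)×(1.096801 - 2.140000)/(-0.208401 - 1.919838)
       = 1.198953
Iteration 3:
  f(1.096801) = -0.208401
  f(1.198953) = -0.120845
  x_4 = 1.198953 - (-0.120845)×(1.198953 - 1.096801)/(-0.120845 - (-0.208401))
       = 1.339945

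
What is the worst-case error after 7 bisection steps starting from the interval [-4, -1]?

Bisection error bound: |error| ≤ (b-a)/2^n
|error| ≤ (-1 - (-4))/2^7 = 3/2^7
|error| ≤ 0.0234375000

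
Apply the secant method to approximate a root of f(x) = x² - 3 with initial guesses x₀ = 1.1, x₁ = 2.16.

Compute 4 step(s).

f(x) = x² - 3
x₀ = 1.1, x₁ = 2.16

Secant formula: x_{n+1} = x_n - f(x_n)(x_n - x_{n-1})/(f(x_n) - f(x_{n-1}))

Iteration 1:
  f(1.100000) = -1.790000
  f(2.160000) = 1.665600
  x_2 = 2.160000 - 1.665600×(2.160000 - 1.100000)/(1.665600 - (-1.790000))
       = 1.649080
Iteration 2:
  f(2.160000) = 1.665600
  f(1.649080) = -0.280536
  x_3 = 1.649080 - (-0.280536)×(1.649080 - 2.160000)/(-0.280536 - 1.665600)
       = 1.722729
Iteration 3:
  f(1.649080) = -0.280536
  f(1.722729) = -0.032205
  x_4 = 1.722729 - (-0.032205)×(1.722729 - 1.649080)/(-0.032205 - (-0.280536))
       = 1.732280
Iteration 4:
  f(1.722729) = -0.032205
  f(1.732280) = 0.000795
  x_5 = 1.732280 - 0.000795×(1.732280 - 1.722729)/(0.000795 - (-0.032205))
       = 1.732050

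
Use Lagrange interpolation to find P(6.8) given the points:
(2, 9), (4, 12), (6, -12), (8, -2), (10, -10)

Lagrange interpolation formula:
P(x) = Σ yᵢ × Lᵢ(x)
where Lᵢ(x) = Π_{j≠i} (x - xⱼ)/(xᵢ - xⱼ)

L_0(6.8) = (6.8 - 4)/(2 - 4) × (6.8 - 6)/(2 - 6) × (6.8 - 8)/(2 - 8) × (6.8 - 10)/(2 - 10) = 0.022400
L_1(6.8) = (6.8 - 2)/(4 - 2) × (6.8 - 6)/(4 - 6) × (6.8 - 8)/(4 - 8) × (6.8 - 10)/(4 - 10) = -0.153600
L_2(6.8) = (6.8 - 2)/(6 - 2) × (6.8 - 4)/(6 - 4) × (6.8 - 8)/(6 - 8) × (6.8 - 10)/(6 - 10) = 0.806400
L_3(6.8) = (6.8 - 2)/(8 - 2) × (6.8 - 4)/(8 - 4) × (6.8 - 6)/(8 - 6) × (6.8 - 10)/(8 - 10) = 0.358400
L_4(6.8) = (6.8 - 2)/(10 - 2) × (6.8 - 4)/(10 - 4) × (6.8 - 6)/(10 - 6) × (6.8 - 8)/(10 - 8) = -0.033600

P(6.8) = 9×L_0(6.8) + 12×L_1(6.8) + (-12)×L_2(6.8) + (-2)×L_3(6.8) + (-10)×L_4(6.8)
P(6.8) = -11.699200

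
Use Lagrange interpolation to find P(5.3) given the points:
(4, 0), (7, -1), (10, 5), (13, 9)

Lagrange interpolation formula:
P(x) = Σ yᵢ × Lᵢ(x)
where Lᵢ(x) = Π_{j≠i} (x - xⱼ)/(xᵢ - xⱼ)

L_0(5.3) = (5.3 - 7)/(4 - 7) × (5.3 - 10)/(4 - 10) × (5.3 - 13)/(4 - 13) = 0.379772
L_1(5.3) = (5.3 - 4)/(7 - 4) × (5.3 - 10)/(7 - 10) × (5.3 - 13)/(7 - 13) = 0.871241
L_2(5.3) = (5.3 - 4)/(10 - 4) × (5.3 - 7)/(10 - 7) × (5.3 - 13)/(10 - 13) = -0.315130
L_3(5.3) = (5.3 - 4)/(13 - 4) × (5.3 - 7)/(13 - 7) × (5.3 - 10)/(13 - 10) = 0.064117

P(5.3) = 0×L_0(5.3) + (-1)×L_1(5.3) + 5×L_2(5.3) + 9×L_3(5.3)
P(5.3) = -1.869833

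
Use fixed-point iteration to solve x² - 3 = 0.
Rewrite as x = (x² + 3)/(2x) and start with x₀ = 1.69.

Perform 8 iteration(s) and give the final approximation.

Equation: x² - 3 = 0
Fixed-point form: x = (x² + 3)/(2x)
x₀ = 1.69

x_1 = g(1.690000) = 1.732574
x_2 = g(1.732574) = 1.732051
x_3 = g(1.732051) = 1.732051
x_4 = g(1.732051) = 1.732051
x_5 = g(1.732051) = 1.732051
x_6 = g(1.732051) = 1.732051
x_7 = g(1.732051) = 1.732051
x_8 = g(1.732051) = 1.732051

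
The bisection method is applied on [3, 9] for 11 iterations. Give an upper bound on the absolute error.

Bisection error bound: |error| ≤ (b-a)/2^n
|error| ≤ (9 - 3)/2^11 = 6/2^11
|error| ≤ 0.0029296875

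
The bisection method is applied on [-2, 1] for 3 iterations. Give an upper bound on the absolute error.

Bisection error bound: |error| ≤ (b-a)/2^n
|error| ≤ (1 - (-2))/2^3 = 3/2^3
|error| ≤ 0.3750000000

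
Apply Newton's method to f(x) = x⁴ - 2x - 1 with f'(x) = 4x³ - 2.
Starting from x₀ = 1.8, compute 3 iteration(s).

f(x) = x⁴ - 2x - 1
f'(x) = 4x³ - 2
x₀ = 1.8

Newton-Raphson formula: x_{n+1} = x_n - f(x_n)/f'(x_n)

Iteration 1:
  f(1.800000) = 5.897600
  f'(1.800000) = 21.328000
  x_1 = 1.800000 - 5.897600/21.328000 = 1.523481
Iteration 2:
  f(1.523481) = 1.340051
  f'(1.523481) = 12.143960
  x_2 = 1.523481 - 1.340051/12.143960 = 1.413134
Iteration 3:
  f(1.413134) = 0.161530
  f'(1.413134) = 9.287812
  x_3 = 1.413134 - 0.161530/9.287812 = 1.395742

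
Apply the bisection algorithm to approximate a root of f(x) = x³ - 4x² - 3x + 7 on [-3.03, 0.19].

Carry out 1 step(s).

f(x) = x³ - 4x² - 3x + 7
Initial interval: [-3.03, 0.19]

Iteration 1:
  c_1 = (-3.030000 + 0.190000)/2 = -1.420000
  f(c_1) = f(-1.420000) = 0.331112
  f(a) × f(c) < 0, new interval: [-3.030000, -1.420000]

After 1 iteration(s), the approximation is c_1 = -1.420000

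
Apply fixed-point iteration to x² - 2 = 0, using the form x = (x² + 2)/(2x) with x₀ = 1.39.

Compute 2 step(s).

Equation: x² - 2 = 0
Fixed-point form: x = (x² + 2)/(2x)
x₀ = 1.39

x_1 = g(1.390000) = 1.414424
x_2 = g(1.414424) = 1.414214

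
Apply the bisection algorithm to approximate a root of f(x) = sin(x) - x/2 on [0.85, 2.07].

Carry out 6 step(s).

f(x) = sin(x) - x/2
Initial interval: [0.85, 2.07]

Iteration 1:
  c_1 = (0.850000 + 2.070000)/2 = 1.460000
  f(c_1) = f(1.460000) = 0.263868
  f(a) × f(c) ≥ 0, new interval: [1.460000, 2.070000]
Iteration 2:
  c_2 = (1.460000 + 2.070000)/2 = 1.765000
  f(c_2) = f(1.765000) = 0.098702
  f(a) × f(c) ≥ 0, new interval: [1.765000, 2.070000]
Iteration 3:
  c_3 = (1.765000 + 2.070000)/2 = 1.917500
  f(c_3) = f(1.917500) = -0.018252
  f(a) × f(c) < 0, new interval: [1.765000, 1.917500]
Iteration 4:
  c_4 = (1.765000 + 1.917500)/2 = 1.841250
  f(c_4) = f(1.841250) = 0.043025
  f(a) × f(c) ≥ 0, new interval: [1.841250, 1.917500]
Iteration 5:
  c_5 = (1.841250 + 1.917500)/2 = 1.879375
  f(c_5) = f(1.879375) = 0.013079
  f(a) × f(c) ≥ 0, new interval: [1.879375, 1.917500]
Iteration 6:
  c_6 = (1.879375 + 1.917500)/2 = 1.898438
  f(c_6) = f(1.898438) = -0.002415
  f(a) × f(c) < 0, new interval: [1.879375, 1.898438]

After 6 iteration(s), the approximation is c_6 = 1.898438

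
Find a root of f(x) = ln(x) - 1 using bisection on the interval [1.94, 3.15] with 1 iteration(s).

f(x) = ln(x) - 1
Initial interval: [1.94, 3.15]

Iteration 1:
  c_1 = (1.940000 + 3.150000)/2 = 2.545000
  f(c_1) = f(2.545000) = -0.065869
  f(a) × f(c) ≥ 0, new interval: [2.545000, 3.150000]

After 1 iteration(s), the approximation is c_1 = 2.545000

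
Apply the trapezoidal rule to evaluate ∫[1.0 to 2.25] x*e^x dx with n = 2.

f(x) = x*e^x
a = 1.0, b = 2.25, n = 2
h = (b - a)/n = 0.625000

Trapezoidal rule: (h/2)[f(x₀) + 2f(x₁) + 2f(x₂) + ... + f(xₙ)]

x_0 = 1.0000, f(x_0) = 2.718282, coefficient = 1
x_1 = 1.6250, f(x_1) = 8.252431, coefficient = 2
x_2 = 2.2500, f(x_2) = 21.347406, coefficient = 1

I ≈ (0.625000/2) × 40.570549 = 12.678297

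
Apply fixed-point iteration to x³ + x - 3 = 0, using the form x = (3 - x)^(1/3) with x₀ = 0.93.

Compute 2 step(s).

Equation: x³ + x - 3 = 0
Fixed-point form: x = (3 - x)^(1/3)
x₀ = 0.93

x_1 = g(0.930000) = 1.274452
x_2 = g(1.274452) = 1.199432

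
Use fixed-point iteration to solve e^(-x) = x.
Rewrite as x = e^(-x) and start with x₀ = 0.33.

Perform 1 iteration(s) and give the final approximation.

Equation: e^(-x) = x
Fixed-point form: x = e^(-x)
x₀ = 0.33

x_1 = g(0.330000) = 0.718924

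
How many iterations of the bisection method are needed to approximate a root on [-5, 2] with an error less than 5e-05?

We need (b-a)/2^n ≤ 5e-05
(2 - (-5))/2^n ≤ 5e-05
7/2^n ≤ 5e-05
2^n ≥ 140000
n ≥ log₂(140000) = 17.10
n ≥ 18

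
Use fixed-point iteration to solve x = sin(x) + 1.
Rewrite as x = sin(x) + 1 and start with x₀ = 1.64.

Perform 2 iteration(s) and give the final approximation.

Equation: x = sin(x) + 1
Fixed-point form: x = sin(x) + 1
x₀ = 1.64

x_1 = g(1.640000) = 1.997606
x_2 = g(1.997606) = 1.910291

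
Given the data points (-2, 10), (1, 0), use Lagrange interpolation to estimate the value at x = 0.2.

Lagrange interpolation formula:
P(x) = Σ yᵢ × Lᵢ(x)
where Lᵢ(x) = Π_{j≠i} (x - xⱼ)/(xᵢ - xⱼ)

L_0(0.2) = (0.2 - 1)/(-2 - 1) = 0.266667
L_1(0.2) = (0.2 - (-2))/(1 - (-2)) = 0.733333

P(0.2) = 10×L_0(0.2) + 0×L_1(0.2)
P(0.2) = 2.666667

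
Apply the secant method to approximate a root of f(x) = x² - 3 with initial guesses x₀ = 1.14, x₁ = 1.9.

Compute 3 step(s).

f(x) = x² - 3
x₀ = 1.14, x₁ = 1.9

Secant formula: x_{n+1} = x_n - f(x_n)(x_n - x_{n-1})/(f(x_n) - f(x_{n-1}))

Iteration 1:
  f(1.140000) = -1.700400
  f(1.900000) = 0.610000
  x_2 = 1.900000 - 0.610000×(1.900000 - 1.140000)/(0.610000 - (-1.700400))
       = 1.699342
Iteration 2:
  f(1.900000) = 0.610000
  f(1.699342) = -0.112236
  x_3 = 1.699342 - (-0.112236)×(1.699342 - 1.900000)/(-0.112236 - 0.610000)
       = 1.730525
Iteration 3:
  f(1.699342) = -0.112236
  f(1.730525) = -0.005285
  x_4 = 1.730525 - (-0.005285)×(1.730525 - 1.699342)/(-0.005285 - (-0.112236))
       = 1.732065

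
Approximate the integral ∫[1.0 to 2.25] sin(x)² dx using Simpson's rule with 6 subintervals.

f(x) = sin(x)²
a = 1.0, b = 2.25, n = 6
h = (b - a)/n = 0.208333

Simpson's rule: (h/3)[f(x₀) + 4f(x₁) + 2f(x₂) + ... + f(xₙ)]

x_0 = 1.0000, f(x_0) = 0.708073, coefficient = 1
x_1 = 1.2083, f(x_1) = 0.874274, coefficient = 4
x_2 = 1.4167, f(x_2) = 0.976432, coefficient = 2
x_3 = 1.6250, f(x_3) = 0.997065, coefficient = 4
x_4 = 1.8333, f(x_4) = 0.932643, coefficient = 2
x_5 = 2.0417, f(x_5) = 0.794191, coefficient = 4
x_6 = 2.2500, f(x_6) = 0.605398, coefficient = 1

I ≈ (0.208333/3) × 15.793741 = 1.096788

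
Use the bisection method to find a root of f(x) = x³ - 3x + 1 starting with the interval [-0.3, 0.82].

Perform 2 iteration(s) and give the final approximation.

f(x) = x³ - 3x + 1
Initial interval: [-0.3, 0.82]

Iteration 1:
  c_1 = (-0.300000 + 0.820000)/2 = 0.260000
  f(c_1) = f(0.260000) = 0.237576
  f(a) × f(c) ≥ 0, new interval: [0.260000, 0.820000]
Iteration 2:
  c_2 = (0.260000 + 0.820000)/2 = 0.540000
  f(c_2) = f(0.540000) = -0.462536
  f(a) × f(c) < 0, new interval: [0.260000, 0.540000]

After 2 iteration(s), the approximation is c_2 = 0.540000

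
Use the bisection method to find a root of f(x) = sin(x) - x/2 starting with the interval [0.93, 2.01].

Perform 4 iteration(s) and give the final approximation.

f(x) = sin(x) - x/2
Initial interval: [0.93, 2.01]

Iteration 1:
  c_1 = (0.930000 + 2.010000)/2 = 1.470000
  f(c_1) = f(1.470000) = 0.259924
  f(a) × f(c) ≥ 0, new interval: [1.470000, 2.010000]
Iteration 2:
  c_2 = (1.470000 + 2.010000)/2 = 1.740000
  f(c_2) = f(1.740000) = 0.115719
  f(a) × f(c) ≥ 0, new interval: [1.740000, 2.010000]
Iteration 3:
  c_3 = (1.740000 + 2.010000)/2 = 1.875000
  f(c_3) = f(1.875000) = 0.016586
  f(a) × f(c) ≥ 0, new interval: [1.875000, 2.010000]
Iteration 4:
  c_4 = (1.875000 + 2.010000)/2 = 1.942500
  f(c_4) = f(1.942500) = -0.039540
  f(a) × f(c) < 0, new interval: [1.875000, 1.942500]

After 4 iteration(s), the approximation is c_4 = 1.942500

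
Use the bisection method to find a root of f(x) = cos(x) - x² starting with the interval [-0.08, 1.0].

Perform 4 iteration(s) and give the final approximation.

f(x) = cos(x) - x²
Initial interval: [-0.08, 1.0]

Iteration 1:
  c_1 = (-0.080000 + 1.000000)/2 = 0.460000
  f(c_1) = f(0.460000) = 0.684452
  f(a) × f(c) ≥ 0, new interval: [0.460000, 1.000000]
Iteration 2:
  c_2 = (0.460000 + 1.000000)/2 = 0.730000
  f(c_2) = f(0.730000) = 0.212274
  f(a) × f(c) ≥ 0, new interval: [0.730000, 1.000000]
Iteration 3:
  c_3 = (0.730000 + 1.000000)/2 = 0.865000
  f(c_3) = f(0.865000) = -0.099585
  f(a) × f(c) < 0, new interval: [0.730000, 0.865000]
Iteration 4:
  c_4 = (0.730000 + 0.865000)/2 = 0.797500
  f(c_4) = f(0.797500) = 0.062492
  f(a) × f(c) ≥ 0, new interval: [0.797500, 0.865000]

After 4 iteration(s), the approximation is c_4 = 0.797500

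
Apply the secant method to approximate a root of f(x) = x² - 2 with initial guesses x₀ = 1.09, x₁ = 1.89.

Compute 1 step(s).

f(x) = x² - 2
x₀ = 1.09, x₁ = 1.89

Secant formula: x_{n+1} = x_n - f(x_n)(x_n - x_{n-1})/(f(x_n) - f(x_{n-1}))

Iteration 1:
  f(1.090000) = -0.811900
  f(1.890000) = 1.572100
  x_2 = 1.890000 - 1.572100×(1.890000 - 1.090000)/(1.572100 - (-0.811900))
       = 1.362450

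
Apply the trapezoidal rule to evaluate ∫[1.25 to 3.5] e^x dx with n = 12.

f(x) = e^x
a = 1.25, b = 3.5, n = 12
h = (b - a)/n = 0.187500

Trapezoidal rule: (h/2)[f(x₀) + 2f(x₁) + 2f(x₂) + ... + f(xₙ)]

x_0 = 1.2500, f(x_0) = 3.490343, coefficient = 1
x_1 = 1.4375, f(x_1) = 4.210157, coefficient = 2
x_2 = 1.6250, f(x_2) = 5.078419, coefficient = 2
x_3 = 1.8125, f(x_3) = 6.125743, coefficient = 2
x_4 = 2.0000, f(x_4) = 7.389056, coefficient = 2
x_5 = 2.1875, f(x_5) = 8.912903, coefficient = 2
x_6 = 2.3750, f(x_6) = 10.751013, coefficient = 2
x_7 = 2.5625, f(x_7) = 12.968197, coefficient = 2
x_8 = 2.7500, f(x_8) = 15.642632, coefficient = 2
x_9 = 2.9375, f(x_9) = 18.868616, coefficient = 2
x_10 = 3.1250, f(x_10) = 22.759895, coefficient = 2
x_11 = 3.3125, f(x_11) = 27.453674, coefficient = 2
x_12 = 3.5000, f(x_12) = 33.115452, coefficient = 1

I ≈ (0.187500/2) × 316.926405 = 29.711851
Exact value: 29.625109
Error: 0.086741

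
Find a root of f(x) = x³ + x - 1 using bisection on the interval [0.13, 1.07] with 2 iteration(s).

f(x) = x³ + x - 1
Initial interval: [0.13, 1.07]

Iteration 1:
  c_1 = (0.130000 + 1.070000)/2 = 0.600000
  f(c_1) = f(0.600000) = -0.184000
  f(a) × f(c) ≥ 0, new interval: [0.600000, 1.070000]
Iteration 2:
  c_2 = (0.600000 + 1.070000)/2 = 0.835000
  f(c_2) = f(0.835000) = 0.417183
  f(a) × f(c) < 0, new interval: [0.600000, 0.835000]

After 2 iteration(s), the approximation is c_2 = 0.835000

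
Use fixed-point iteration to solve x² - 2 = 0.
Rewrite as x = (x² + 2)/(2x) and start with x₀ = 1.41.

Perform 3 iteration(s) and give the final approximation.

Equation: x² - 2 = 0
Fixed-point form: x = (x² + 2)/(2x)
x₀ = 1.41

x_1 = g(1.410000) = 1.414220
x_2 = g(1.414220) = 1.414214
x_3 = g(1.414214) = 1.414214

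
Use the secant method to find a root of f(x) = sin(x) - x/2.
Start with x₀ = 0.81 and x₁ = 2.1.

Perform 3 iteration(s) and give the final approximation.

f(x) = sin(x) - x/2
x₀ = 0.81, x₁ = 2.1

Secant formula: x_{n+1} = x_n - f(x_n)(x_n - x_{n-1})/(f(x_n) - f(x_{n-1}))

Iteration 1:
  f(0.810000) = 0.319287
  f(2.100000) = -0.186791
  x_2 = 2.100000 - (-0.186791)×(2.100000 - 0.810000)/(-0.186791 - 0.319287)
       = 1.623868
Iteration 2:
  f(2.100000) = -0.186791
  f(1.623868) = 0.186658
  x_3 = 1.623868 - 0.186658×(1.623868 - 2.100000)/(0.186658 - (-0.186791))
       = 1.861849
Iteration 3:
  f(1.623868) = 0.186658
  f(1.861849) = 0.027017
  x_4 = 1.861849 - 0.027017×(1.861849 - 1.623868)/(0.027017 - 0.186658)
       = 1.902125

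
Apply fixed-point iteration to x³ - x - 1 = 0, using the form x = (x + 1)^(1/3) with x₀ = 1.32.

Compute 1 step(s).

Equation: x³ - x - 1 = 0
Fixed-point form: x = (x + 1)^(1/3)
x₀ = 1.32

x_1 = g(1.320000) = 1.323821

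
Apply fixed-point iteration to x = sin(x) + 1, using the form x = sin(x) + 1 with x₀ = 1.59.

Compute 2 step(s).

Equation: x = sin(x) + 1
Fixed-point form: x = sin(x) + 1
x₀ = 1.59

x_1 = g(1.590000) = 1.999816
x_2 = g(1.999816) = 1.909374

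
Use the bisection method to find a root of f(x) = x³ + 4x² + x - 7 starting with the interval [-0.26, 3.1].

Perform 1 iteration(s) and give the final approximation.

f(x) = x³ + 4x² + x - 7
Initial interval: [-0.26, 3.1]

Iteration 1:
  c_1 = (-0.260000 + 3.100000)/2 = 1.420000
  f(c_1) = f(1.420000) = 5.348888
  f(a) × f(c) < 0, new interval: [-0.260000, 1.420000]

After 1 iteration(s), the approximation is c_1 = 1.420000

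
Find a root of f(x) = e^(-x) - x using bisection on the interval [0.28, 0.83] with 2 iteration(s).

f(x) = e^(-x) - x
Initial interval: [0.28, 0.83]

Iteration 1:
  c_1 = (0.280000 + 0.830000)/2 = 0.555000
  f(c_1) = f(0.555000) = 0.019072
  f(a) × f(c) ≥ 0, new interval: [0.555000, 0.830000]
Iteration 2:
  c_2 = (0.555000 + 0.830000)/2 = 0.692500
  f(c_2) = f(0.692500) = -0.192176
  f(a) × f(c) < 0, new interval: [0.555000, 0.692500]

After 2 iteration(s), the approximation is c_2 = 0.692500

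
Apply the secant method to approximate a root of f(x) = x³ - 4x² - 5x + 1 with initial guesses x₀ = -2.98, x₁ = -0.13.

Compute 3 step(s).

f(x) = x³ - 4x² - 5x + 1
x₀ = -2.98, x₁ = -0.13

Secant formula: x_{n+1} = x_n - f(x_n)(x_n - x_{n-1})/(f(x_n) - f(x_{n-1}))

Iteration 1:
  f(-2.980000) = -46.085192
  f(-0.130000) = 1.580203
  x_2 = -0.130000 - 1.580203×(-0.130000 - (-2.980000))/(1.580203 - (-46.085192))
       = -0.224483
Iteration 2:
  f(-0.130000) = 1.580203
  f(-0.224483) = 1.909533
  x_3 = -0.224483 - 1.909533×(-0.224483 - (-0.130000))/(1.909533 - 1.580203)
       = 0.323353
Iteration 3:
  f(-0.224483) = 1.909533
  f(0.323353) = -1.001184
  x_4 = 0.323353 - (-1.001184)×(0.323353 - (-0.224483))/(-1.001184 - 1.909533)
       = 0.134917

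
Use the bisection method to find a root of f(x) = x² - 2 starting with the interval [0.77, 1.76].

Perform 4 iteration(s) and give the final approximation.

f(x) = x² - 2
Initial interval: [0.77, 1.76]

Iteration 1:
  c_1 = (0.770000 + 1.760000)/2 = 1.265000
  f(c_1) = f(1.265000) = -0.399775
  f(a) × f(c) ≥ 0, new interval: [1.265000, 1.760000]
Iteration 2:
  c_2 = (1.265000 + 1.760000)/2 = 1.512500
  f(c_2) = f(1.512500) = 0.287656
  f(a) × f(c) < 0, new interval: [1.265000, 1.512500]
Iteration 3:
  c_3 = (1.265000 + 1.512500)/2 = 1.388750
  f(c_3) = f(1.388750) = -0.071373
  f(a) × f(c) ≥ 0, new interval: [1.388750, 1.512500]
Iteration 4:
  c_4 = (1.388750 + 1.512500)/2 = 1.450625
  f(c_4) = f(1.450625) = 0.104313
  f(a) × f(c) < 0, new interval: [1.388750, 1.450625]

After 4 iteration(s), the approximation is c_4 = 1.450625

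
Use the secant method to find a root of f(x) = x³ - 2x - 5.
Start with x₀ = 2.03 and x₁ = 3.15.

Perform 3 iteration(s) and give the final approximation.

f(x) = x³ - 2x - 5
x₀ = 2.03, x₁ = 3.15

Secant formula: x_{n+1} = x_n - f(x_n)(x_n - x_{n-1})/(f(x_n) - f(x_{n-1}))

Iteration 1:
  f(2.030000) = -0.694573
  f(3.150000) = 19.955875
  x_2 = 3.150000 - 19.955875×(3.150000 - 2.030000)/(19.955875 - (-0.694573))
       = 2.067671
Iteration 2:
  f(3.150000) = 19.955875
  f(2.067671) = -0.295505
  x_3 = 2.067671 - (-0.295505)×(2.067671 - 3.150000)/(-0.295505 - 19.955875)
       = 2.083464
Iteration 3:
  f(2.067671) = -0.295505
  f(2.083464) = -0.122980
  x_4 = 2.083464 - (-0.122980)×(2.083464 - 2.067671)/(-0.122980 - (-0.295505))
       = 2.094722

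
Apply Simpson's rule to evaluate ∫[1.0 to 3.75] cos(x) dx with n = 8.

f(x) = cos(x)
a = 1.0, b = 3.75, n = 8
h = (b - a)/n = 0.343750

Simpson's rule: (h/3)[f(x₀) + 4f(x₁) + 2f(x₂) + ... + f(xₙ)]

x_0 = 1.0000, f(x_0) = 0.540302, coefficient = 1
x_1 = 1.3438, f(x_1) = 0.225101, coefficient = 4
x_2 = 1.6875, f(x_2) = -0.116439, coefficient = 2
x_3 = 2.0312, f(x_3) = -0.444355, coefficient = 4
x_4 = 2.3750, f(x_4) = -0.720278, coefficient = 2
x_5 = 2.7188, f(x_5) = -0.911926, coefficient = 4
x_6 = 3.0625, f(x_6) = -0.996874, coefficient = 2
x_7 = 3.4062, f(x_7) = -0.965182, coefficient = 4
x_8 = 3.7500, f(x_8) = -0.820559, coefficient = 1

I ≈ (0.343750/3) × -12.332889 = -1.413143
Exact value: -1.413032
Error: 0.000111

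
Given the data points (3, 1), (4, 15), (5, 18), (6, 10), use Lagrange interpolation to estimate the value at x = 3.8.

Lagrange interpolation formula:
P(x) = Σ yᵢ × Lᵢ(x)
where Lᵢ(x) = Π_{j≠i} (x - xⱼ)/(xᵢ - xⱼ)

L_0(3.8) = (3.8 - 4)/(3 - 4) × (3.8 - 5)/(3 - 5) × (3.8 - 6)/(3 - 6) = 0.088000
L_1(3.8) = (3.8 - 3)/(4 - 3) × (3.8 - 5)/(4 - 5) × (3.8 - 6)/(4 - 6) = 1.056000
L_2(3.8) = (3.8 - 3)/(5 - 3) × (3.8 - 4)/(5 - 4) × (3.8 - 6)/(5 - 6) = -0.176000
L_3(3.8) = (3.8 - 3)/(6 - 3) × (3.8 - 4)/(6 - 4) × (3.8 - 5)/(6 - 5) = 0.032000

P(3.8) = 1×L_0(3.8) + 15×L_1(3.8) + 18×L_2(3.8) + 10×L_3(3.8)
P(3.8) = 13.080000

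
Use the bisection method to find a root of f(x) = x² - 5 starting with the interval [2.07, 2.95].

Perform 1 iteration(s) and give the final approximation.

f(x) = x² - 5
Initial interval: [2.07, 2.95]

Iteration 1:
  c_1 = (2.070000 + 2.950000)/2 = 2.510000
  f(c_1) = f(2.510000) = 1.300100
  f(a) × f(c) < 0, new interval: [2.070000, 2.510000]

After 1 iteration(s), the approximation is c_1 = 2.510000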